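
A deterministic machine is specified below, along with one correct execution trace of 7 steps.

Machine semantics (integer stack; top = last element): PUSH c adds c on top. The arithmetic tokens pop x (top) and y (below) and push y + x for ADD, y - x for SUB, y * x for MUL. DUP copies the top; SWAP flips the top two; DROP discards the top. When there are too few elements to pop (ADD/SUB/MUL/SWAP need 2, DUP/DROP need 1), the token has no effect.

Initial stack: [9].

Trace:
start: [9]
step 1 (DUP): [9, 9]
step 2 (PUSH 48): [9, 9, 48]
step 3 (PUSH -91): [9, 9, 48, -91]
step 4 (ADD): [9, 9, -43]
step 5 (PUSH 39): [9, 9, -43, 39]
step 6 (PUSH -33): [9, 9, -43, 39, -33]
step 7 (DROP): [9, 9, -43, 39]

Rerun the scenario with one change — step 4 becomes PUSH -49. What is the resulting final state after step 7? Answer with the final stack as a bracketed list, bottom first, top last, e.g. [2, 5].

(re-executing from step 4 with the substitution; state before step 4: [9, 9, 48, -91])
step 4 (PUSH -49): [9, 9, 48, -91, -49]
step 5 (PUSH 39): [9, 9, 48, -91, -49, 39]
step 6 (PUSH -33): [9, 9, 48, -91, -49, 39, -33]
step 7 (DROP): [9, 9, 48, -91, -49, 39]

[9, 9, 48, -91, -49, 39]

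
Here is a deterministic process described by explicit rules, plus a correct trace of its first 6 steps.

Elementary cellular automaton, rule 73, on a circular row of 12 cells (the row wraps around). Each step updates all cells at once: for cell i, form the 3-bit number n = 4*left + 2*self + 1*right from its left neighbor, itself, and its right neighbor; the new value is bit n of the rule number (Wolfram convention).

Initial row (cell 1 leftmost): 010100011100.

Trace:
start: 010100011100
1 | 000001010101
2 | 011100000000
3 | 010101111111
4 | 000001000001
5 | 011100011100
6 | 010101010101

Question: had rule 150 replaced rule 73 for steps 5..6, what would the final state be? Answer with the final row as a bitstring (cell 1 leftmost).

(re-executing steps 5..6 under rule 150; state before step 5: 000001000001)
5 | 100011100011
6 | 010101010101

010101010101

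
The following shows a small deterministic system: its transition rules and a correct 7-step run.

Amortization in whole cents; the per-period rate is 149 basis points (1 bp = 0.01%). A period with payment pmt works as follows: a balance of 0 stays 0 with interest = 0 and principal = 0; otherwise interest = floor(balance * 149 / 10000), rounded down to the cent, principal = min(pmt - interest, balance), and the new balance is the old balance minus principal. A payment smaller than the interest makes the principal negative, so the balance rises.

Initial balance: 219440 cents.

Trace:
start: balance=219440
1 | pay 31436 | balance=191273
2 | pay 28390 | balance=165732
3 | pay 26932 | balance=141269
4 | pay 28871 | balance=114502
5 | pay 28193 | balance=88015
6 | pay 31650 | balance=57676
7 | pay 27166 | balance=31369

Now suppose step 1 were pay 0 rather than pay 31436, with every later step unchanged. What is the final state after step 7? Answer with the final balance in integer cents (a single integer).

(re-executing from step 1 with the substitution; state before step 1: balance=219440)
1 | pay 0 | balance=222709
2 | pay 28390 | balance=197637
3 | pay 26932 | balance=173649
4 | pay 28871 | balance=147365
5 | pay 28193 | balance=121367
6 | pay 31650 | balance=91525
7 | pay 27166 | balance=65722

65722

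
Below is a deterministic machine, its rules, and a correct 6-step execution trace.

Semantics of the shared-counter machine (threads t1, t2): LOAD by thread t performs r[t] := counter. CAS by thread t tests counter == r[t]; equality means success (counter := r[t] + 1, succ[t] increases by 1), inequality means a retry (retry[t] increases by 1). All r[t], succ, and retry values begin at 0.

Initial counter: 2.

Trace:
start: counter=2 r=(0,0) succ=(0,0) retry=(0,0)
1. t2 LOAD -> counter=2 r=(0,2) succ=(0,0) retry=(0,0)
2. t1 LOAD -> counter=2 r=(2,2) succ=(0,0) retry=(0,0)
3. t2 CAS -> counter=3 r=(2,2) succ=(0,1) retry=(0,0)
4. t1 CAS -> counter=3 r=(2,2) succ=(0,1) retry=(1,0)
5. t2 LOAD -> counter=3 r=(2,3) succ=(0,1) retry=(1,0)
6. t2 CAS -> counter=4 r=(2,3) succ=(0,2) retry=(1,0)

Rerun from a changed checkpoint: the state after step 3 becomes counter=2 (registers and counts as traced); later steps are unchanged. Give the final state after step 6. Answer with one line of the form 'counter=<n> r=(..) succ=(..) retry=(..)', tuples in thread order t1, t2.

counter=4 r=(2,3) succ=(1,2) retry=(0,0)

state after step 3 := counter=2 r=(2,2) succ=(0,1) retry=(0,0)
4. t1 CAS -> counter=3 r=(2,2) succ=(1,1) retry=(0,0)
5. t2 LOAD -> counter=3 r=(2,3) succ=(1,1) retry=(0,0)
6. t2 CAS -> counter=4 r=(2,3) succ=(1,2) retry=(0,0)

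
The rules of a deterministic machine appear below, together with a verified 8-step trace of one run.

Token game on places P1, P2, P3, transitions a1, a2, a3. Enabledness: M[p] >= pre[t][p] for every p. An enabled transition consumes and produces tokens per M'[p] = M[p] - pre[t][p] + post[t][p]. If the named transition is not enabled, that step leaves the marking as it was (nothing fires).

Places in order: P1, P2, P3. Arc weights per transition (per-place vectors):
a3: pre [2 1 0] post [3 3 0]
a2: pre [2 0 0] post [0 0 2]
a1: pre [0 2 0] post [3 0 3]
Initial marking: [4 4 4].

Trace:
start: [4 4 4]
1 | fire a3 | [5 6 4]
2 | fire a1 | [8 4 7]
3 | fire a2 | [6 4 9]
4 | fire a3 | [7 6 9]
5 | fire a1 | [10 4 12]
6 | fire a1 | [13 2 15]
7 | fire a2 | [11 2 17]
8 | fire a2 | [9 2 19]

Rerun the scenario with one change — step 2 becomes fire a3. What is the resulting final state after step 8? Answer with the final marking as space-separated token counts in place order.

(re-executing from step 2 with the substitution; state before step 2: [5 6 4])
2 | fire a3 | [6 8 4]
3 | fire a2 | [4 8 6]
4 | fire a3 | [5 10 6]
5 | fire a1 | [8 8 9]
6 | fire a1 | [11 6 12]
7 | fire a2 | [9 6 14]
8 | fire a2 | [7 6 16]

7 6 16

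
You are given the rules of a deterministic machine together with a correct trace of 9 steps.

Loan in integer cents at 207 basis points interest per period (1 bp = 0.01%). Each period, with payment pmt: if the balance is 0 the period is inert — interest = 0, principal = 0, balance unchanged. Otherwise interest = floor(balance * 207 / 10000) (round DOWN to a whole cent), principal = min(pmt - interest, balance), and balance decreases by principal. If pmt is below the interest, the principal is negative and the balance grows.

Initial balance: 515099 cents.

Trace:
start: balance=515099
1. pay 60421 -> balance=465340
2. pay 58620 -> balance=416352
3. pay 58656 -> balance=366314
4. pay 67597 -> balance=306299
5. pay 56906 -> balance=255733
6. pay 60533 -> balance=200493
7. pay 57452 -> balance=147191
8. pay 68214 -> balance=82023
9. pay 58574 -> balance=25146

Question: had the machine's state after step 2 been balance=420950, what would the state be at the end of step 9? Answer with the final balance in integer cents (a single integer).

state after step 2 := balance=420950
3. pay 58656 -> balance=371007
4. pay 67597 -> balance=311089
5. pay 56906 -> balance=260622
6. pay 60533 -> balance=205483
7. pay 57452 -> balance=152284
8. pay 68214 -> balance=87222
9. pay 58574 -> balance=30453

30453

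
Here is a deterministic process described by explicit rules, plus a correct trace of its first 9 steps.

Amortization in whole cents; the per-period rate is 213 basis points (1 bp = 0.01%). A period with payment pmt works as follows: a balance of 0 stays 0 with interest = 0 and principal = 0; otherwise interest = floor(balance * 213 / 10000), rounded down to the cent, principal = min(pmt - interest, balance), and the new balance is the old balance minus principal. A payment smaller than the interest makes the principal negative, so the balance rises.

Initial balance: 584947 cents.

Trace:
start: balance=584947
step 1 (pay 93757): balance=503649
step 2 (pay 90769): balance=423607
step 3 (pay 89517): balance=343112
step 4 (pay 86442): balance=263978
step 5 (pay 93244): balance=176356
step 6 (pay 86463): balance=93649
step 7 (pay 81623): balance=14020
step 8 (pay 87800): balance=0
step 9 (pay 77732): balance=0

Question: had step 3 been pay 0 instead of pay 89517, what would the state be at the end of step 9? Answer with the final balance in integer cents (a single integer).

0

(re-executing from step 3 with the substitution; state before step 3: balance=423607)
step 3 (pay 0): balance=432629
step 4 (pay 86442): balance=355401
step 5 (pay 93244): balance=269727
step 6 (pay 86463): balance=189009
step 7 (pay 81623): balance=111411
step 8 (pay 87800): balance=25984
step 9 (pay 77732): balance=0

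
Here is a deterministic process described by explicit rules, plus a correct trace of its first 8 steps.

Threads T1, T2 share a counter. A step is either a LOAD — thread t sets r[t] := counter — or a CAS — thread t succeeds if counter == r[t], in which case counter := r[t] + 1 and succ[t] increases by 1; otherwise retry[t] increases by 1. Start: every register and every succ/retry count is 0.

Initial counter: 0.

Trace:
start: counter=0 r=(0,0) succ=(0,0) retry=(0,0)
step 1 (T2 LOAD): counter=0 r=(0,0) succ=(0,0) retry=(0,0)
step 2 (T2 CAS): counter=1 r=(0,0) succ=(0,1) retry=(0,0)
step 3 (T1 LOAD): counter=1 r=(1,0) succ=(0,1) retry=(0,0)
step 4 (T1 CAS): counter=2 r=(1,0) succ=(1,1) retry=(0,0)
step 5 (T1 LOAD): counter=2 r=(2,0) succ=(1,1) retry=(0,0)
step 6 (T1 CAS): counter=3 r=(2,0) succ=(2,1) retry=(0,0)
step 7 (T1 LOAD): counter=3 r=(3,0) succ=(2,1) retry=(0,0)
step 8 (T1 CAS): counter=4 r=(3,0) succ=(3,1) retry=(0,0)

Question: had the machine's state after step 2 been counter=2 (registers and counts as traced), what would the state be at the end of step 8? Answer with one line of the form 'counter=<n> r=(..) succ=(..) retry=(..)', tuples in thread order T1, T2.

counter=5 r=(4,0) succ=(3,1) retry=(0,0)

state after step 2 := counter=2 r=(0,0) succ=(0,1) retry=(0,0)
step 3 (T1 LOAD): counter=2 r=(2,0) succ=(0,1) retry=(0,0)
step 4 (T1 CAS): counter=3 r=(2,0) succ=(1,1) retry=(0,0)
step 5 (T1 LOAD): counter=3 r=(3,0) succ=(1,1) retry=(0,0)
step 6 (T1 CAS): counter=4 r=(3,0) succ=(2,1) retry=(0,0)
step 7 (T1 LOAD): counter=4 r=(4,0) succ=(2,1) retry=(0,0)
step 8 (T1 CAS): counter=5 r=(4,0) succ=(3,1) retry=(0,0)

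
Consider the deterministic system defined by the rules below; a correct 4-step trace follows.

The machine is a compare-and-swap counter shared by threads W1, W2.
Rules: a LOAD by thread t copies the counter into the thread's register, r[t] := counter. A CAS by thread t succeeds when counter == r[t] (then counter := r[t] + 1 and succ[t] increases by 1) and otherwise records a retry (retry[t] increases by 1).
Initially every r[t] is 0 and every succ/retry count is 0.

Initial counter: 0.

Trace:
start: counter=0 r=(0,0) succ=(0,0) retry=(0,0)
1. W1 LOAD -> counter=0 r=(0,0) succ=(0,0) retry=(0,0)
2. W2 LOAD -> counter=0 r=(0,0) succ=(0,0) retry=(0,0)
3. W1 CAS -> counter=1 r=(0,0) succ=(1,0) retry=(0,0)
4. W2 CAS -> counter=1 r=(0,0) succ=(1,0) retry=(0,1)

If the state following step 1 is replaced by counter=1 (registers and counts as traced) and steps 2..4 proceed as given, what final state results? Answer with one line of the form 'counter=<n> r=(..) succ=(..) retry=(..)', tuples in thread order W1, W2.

counter=2 r=(0,1) succ=(0,1) retry=(1,0)

state after step 1 := counter=1 r=(0,0) succ=(0,0) retry=(0,0)
2. W2 LOAD -> counter=1 r=(0,1) succ=(0,0) retry=(0,0)
3. W1 CAS -> counter=1 r=(0,1) succ=(0,0) retry=(1,0)
4. W2 CAS -> counter=2 r=(0,1) succ=(0,1) retry=(1,0)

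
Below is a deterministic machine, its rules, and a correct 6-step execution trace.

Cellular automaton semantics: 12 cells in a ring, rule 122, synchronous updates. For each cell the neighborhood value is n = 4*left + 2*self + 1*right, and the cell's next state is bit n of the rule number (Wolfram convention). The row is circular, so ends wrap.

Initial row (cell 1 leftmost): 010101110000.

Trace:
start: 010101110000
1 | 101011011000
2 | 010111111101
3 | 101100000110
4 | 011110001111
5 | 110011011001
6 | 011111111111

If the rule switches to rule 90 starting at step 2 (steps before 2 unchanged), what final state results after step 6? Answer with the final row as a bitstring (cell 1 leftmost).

000011011101

(re-executing steps 2..6 under rule 90; state before step 2: 101011011000)
2 | 000011011101
3 | 100111010100
4 | 011101000011
5 | 010100100111
6 | 000011011101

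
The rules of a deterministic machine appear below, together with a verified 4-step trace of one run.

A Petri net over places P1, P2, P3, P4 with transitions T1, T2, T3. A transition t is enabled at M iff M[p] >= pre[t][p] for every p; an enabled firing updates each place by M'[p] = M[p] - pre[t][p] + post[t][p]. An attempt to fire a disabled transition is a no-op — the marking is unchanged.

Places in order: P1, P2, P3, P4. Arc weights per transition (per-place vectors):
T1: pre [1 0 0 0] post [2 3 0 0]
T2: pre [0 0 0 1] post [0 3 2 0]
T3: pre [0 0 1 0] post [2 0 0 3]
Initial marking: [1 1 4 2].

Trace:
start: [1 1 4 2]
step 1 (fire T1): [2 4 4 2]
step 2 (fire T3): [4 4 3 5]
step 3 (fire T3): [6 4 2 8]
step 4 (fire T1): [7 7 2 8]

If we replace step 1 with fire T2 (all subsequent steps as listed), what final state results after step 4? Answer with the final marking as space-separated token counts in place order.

6 7 4 7

(re-executing from step 1 with the substitution; state before step 1: [1 1 4 2])
step 1 (fire T2): [1 4 6 1]
step 2 (fire T3): [3 4 5 4]
step 3 (fire T3): [5 4 4 7]
step 4 (fire T1): [6 7 4 7]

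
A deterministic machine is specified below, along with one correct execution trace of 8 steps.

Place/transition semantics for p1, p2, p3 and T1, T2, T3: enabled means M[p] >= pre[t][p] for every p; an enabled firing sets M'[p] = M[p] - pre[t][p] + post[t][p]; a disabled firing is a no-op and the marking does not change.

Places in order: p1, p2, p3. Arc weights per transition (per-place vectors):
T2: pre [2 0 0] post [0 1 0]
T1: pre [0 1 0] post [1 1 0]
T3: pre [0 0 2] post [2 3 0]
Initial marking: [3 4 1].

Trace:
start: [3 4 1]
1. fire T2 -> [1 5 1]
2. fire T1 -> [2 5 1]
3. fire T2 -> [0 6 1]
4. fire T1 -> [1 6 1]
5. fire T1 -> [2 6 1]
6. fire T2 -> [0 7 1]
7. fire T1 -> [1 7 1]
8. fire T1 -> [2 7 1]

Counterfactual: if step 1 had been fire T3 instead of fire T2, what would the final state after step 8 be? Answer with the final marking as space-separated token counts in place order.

(re-executing from step 1 with the substitution; state before step 1: [3 4 1])
1. fire T3 -> [3 4 1]
2. fire T1 -> [4 4 1]
3. fire T2 -> [2 5 1]
4. fire T1 -> [3 5 1]
5. fire T1 -> [4 5 1]
6. fire T2 -> [2 6 1]
7. fire T1 -> [3 6 1]
8. fire T1 -> [4 6 1]

4 6 1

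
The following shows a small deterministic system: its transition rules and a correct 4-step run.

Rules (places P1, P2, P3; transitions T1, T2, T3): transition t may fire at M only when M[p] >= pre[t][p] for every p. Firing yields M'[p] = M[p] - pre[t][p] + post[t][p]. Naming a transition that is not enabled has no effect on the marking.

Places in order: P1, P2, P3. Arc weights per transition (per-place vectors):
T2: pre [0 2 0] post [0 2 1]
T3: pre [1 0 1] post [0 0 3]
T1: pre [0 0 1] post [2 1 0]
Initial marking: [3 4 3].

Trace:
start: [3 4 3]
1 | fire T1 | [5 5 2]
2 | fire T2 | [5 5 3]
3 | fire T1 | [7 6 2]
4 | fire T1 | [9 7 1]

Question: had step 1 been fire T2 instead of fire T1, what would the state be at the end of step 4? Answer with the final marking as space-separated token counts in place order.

7 6 3

(re-executing from step 1 with the substitution; state before step 1: [3 4 3])
1 | fire T2 | [3 4 4]
2 | fire T2 | [3 4 5]
3 | fire T1 | [5 5 4]
4 | fire T1 | [7 6 3]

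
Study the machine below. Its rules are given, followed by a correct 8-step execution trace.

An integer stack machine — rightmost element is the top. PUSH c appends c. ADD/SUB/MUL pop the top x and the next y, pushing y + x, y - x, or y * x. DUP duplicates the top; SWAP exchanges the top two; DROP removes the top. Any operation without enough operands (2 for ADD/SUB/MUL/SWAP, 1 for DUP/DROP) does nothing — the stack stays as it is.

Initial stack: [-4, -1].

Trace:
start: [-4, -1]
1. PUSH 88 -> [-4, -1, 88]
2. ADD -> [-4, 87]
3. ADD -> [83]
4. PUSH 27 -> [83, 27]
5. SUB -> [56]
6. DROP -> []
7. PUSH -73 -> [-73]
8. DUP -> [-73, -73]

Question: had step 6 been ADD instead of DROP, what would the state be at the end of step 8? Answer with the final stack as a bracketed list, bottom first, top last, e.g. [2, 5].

(re-executing from step 6 with the substitution; state before step 6: [56])
6. ADD -> [56]
7. PUSH -73 -> [56, -73]
8. DUP -> [56, -73, -73]

[56, -73, -73]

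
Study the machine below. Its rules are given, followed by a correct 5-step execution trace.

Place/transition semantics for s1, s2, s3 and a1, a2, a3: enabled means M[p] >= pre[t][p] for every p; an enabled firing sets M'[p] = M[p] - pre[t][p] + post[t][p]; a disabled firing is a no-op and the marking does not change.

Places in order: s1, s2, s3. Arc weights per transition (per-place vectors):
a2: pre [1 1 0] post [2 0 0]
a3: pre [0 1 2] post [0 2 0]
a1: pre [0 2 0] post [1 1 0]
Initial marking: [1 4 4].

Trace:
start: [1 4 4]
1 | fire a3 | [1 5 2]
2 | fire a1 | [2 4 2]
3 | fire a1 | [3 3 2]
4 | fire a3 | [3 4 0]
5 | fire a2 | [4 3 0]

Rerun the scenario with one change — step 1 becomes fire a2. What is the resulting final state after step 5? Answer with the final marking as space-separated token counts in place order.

(re-executing from step 1 with the substitution; state before step 1: [1 4 4])
1 | fire a2 | [2 3 4]
2 | fire a1 | [3 2 4]
3 | fire a1 | [4 1 4]
4 | fire a3 | [4 2 2]
5 | fire a2 | [5 1 2]

5 1 2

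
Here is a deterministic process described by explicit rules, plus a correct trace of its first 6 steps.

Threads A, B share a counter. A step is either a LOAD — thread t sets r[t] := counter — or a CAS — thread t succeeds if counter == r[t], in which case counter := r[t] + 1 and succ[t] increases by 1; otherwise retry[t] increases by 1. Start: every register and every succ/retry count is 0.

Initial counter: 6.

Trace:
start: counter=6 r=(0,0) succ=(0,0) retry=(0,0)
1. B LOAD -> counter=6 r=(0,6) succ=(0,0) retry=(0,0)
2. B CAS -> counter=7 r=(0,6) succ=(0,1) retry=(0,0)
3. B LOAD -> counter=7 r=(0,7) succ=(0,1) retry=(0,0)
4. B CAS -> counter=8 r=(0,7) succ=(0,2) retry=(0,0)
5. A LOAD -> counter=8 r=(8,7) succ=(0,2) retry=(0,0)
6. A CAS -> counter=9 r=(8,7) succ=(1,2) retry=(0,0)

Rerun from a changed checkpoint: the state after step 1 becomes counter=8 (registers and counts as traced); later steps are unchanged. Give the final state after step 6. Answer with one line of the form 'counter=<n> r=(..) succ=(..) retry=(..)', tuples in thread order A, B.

counter=10 r=(9,8) succ=(1,1) retry=(0,1)

state after step 1 := counter=8 r=(0,6) succ=(0,0) retry=(0,0)
2. B CAS -> counter=8 r=(0,6) succ=(0,0) retry=(0,1)
3. B LOAD -> counter=8 r=(0,8) succ=(0,0) retry=(0,1)
4. B CAS -> counter=9 r=(0,8) succ=(0,1) retry=(0,1)
5. A LOAD -> counter=9 r=(9,8) succ=(0,1) retry=(0,1)
6. A CAS -> counter=10 r=(9,8) succ=(1,1) retry=(0,1)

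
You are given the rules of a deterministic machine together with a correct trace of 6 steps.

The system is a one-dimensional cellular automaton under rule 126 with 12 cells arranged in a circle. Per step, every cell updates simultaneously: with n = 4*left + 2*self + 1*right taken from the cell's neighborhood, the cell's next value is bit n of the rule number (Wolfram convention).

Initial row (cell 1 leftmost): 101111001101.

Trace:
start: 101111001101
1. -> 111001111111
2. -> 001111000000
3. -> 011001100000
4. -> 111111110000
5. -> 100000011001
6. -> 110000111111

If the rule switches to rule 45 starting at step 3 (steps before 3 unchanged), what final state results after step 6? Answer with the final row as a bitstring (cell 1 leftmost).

111101101100

(re-executing steps 3..6 under rule 45; state before step 3: 001111000000)
3. -> 101000011111
4. -> 011011010000
5. -> 010110110111
6. -> 111101101100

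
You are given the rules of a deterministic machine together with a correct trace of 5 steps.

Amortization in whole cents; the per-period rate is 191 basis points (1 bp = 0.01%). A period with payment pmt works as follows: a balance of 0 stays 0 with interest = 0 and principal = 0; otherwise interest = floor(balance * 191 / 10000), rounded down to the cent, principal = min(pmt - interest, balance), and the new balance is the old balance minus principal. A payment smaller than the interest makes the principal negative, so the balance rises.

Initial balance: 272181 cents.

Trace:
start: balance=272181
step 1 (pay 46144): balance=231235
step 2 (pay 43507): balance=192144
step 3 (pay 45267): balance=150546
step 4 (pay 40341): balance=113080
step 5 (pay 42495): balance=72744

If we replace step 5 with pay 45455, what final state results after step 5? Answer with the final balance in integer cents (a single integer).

(re-executing from step 5 with the substitution; state before step 5: balance=113080)
step 5 (pay 45455): balance=69784

69784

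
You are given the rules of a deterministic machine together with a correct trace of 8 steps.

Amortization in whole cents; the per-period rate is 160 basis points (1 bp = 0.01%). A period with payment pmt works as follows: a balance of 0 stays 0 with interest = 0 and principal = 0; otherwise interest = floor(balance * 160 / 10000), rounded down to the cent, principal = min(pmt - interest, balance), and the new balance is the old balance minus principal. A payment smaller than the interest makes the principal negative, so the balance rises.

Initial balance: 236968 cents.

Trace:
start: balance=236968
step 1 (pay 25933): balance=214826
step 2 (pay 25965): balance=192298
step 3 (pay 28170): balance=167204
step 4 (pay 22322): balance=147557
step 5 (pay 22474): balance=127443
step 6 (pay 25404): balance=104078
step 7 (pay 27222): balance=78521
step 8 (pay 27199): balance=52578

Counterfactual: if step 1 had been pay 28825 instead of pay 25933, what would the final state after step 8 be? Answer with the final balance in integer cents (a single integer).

49345

(re-executing from step 1 with the substitution; state before step 1: balance=236968)
step 1 (pay 28825): balance=211934
step 2 (pay 25965): balance=189359
step 3 (pay 28170): balance=164218
step 4 (pay 22322): balance=144523
step 5 (pay 22474): balance=124361
step 6 (pay 25404): balance=100946
step 7 (pay 27222): balance=75339
step 8 (pay 27199): balance=49345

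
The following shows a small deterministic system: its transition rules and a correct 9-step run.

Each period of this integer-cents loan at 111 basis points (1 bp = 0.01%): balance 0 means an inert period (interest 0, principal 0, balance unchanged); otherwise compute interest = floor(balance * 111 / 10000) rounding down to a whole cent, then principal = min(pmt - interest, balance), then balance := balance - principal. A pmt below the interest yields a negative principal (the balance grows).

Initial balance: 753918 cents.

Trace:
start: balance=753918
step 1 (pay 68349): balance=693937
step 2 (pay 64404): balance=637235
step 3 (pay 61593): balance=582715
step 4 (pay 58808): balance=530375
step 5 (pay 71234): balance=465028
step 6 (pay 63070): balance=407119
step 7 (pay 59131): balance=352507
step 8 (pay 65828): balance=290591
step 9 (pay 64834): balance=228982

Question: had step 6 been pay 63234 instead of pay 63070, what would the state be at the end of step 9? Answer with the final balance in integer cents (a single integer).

(re-executing from step 6 with the substitution; state before step 6: balance=465028)
step 6 (pay 63234): balance=406955
step 7 (pay 59131): balance=352341
step 8 (pay 65828): balance=290423
step 9 (pay 64834): balance=228812

228812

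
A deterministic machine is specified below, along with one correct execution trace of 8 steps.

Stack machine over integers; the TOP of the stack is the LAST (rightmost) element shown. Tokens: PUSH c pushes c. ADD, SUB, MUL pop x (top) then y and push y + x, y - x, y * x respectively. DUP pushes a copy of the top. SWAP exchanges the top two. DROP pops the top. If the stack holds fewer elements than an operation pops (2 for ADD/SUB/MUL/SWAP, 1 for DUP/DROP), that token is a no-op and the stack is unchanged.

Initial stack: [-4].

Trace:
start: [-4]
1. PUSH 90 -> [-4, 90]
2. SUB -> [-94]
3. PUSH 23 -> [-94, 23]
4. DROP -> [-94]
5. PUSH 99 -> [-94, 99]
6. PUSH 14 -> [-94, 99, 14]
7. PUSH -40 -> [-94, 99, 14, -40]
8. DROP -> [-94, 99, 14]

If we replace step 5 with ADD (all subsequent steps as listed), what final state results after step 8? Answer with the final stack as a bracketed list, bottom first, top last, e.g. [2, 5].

[-94, 14]

(re-executing from step 5 with the substitution; state before step 5: [-94])
5. ADD -> [-94]
6. PUSH 14 -> [-94, 14]
7. PUSH -40 -> [-94, 14, -40]
8. DROP -> [-94, 14]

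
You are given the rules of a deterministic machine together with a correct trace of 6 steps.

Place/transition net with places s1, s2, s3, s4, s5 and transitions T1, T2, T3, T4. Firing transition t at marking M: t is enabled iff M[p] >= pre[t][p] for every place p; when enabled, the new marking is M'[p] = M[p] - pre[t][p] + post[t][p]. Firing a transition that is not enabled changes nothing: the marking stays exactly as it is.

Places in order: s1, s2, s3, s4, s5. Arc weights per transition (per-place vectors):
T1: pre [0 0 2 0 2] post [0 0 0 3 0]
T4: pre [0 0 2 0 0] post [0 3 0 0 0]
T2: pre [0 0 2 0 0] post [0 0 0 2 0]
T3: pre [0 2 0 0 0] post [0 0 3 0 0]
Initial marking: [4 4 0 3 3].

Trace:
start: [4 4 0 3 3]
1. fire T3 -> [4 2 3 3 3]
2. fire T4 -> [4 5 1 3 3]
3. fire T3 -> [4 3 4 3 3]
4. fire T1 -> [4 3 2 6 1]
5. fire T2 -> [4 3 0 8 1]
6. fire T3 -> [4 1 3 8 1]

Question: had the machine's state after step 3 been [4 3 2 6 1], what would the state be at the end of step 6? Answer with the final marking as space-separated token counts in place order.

state after step 3 := [4 3 2 6 1]
4. fire T1 -> [4 3 2 6 1]
5. fire T2 -> [4 3 0 8 1]
6. fire T3 -> [4 1 3 8 1]

4 1 3 8 1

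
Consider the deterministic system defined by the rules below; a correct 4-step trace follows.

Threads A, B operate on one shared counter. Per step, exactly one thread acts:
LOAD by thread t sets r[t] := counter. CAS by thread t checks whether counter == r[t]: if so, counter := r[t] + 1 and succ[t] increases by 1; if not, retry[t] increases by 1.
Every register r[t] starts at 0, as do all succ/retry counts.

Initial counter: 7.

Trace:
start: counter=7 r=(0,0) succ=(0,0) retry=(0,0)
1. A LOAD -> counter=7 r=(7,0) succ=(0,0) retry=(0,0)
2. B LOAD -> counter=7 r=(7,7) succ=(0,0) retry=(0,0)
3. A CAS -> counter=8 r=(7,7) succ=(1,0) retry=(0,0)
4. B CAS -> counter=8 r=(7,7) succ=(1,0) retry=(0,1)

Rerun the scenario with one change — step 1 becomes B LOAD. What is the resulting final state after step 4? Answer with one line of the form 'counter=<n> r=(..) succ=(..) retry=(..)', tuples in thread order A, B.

counter=8 r=(0,7) succ=(0,1) retry=(1,0)

(re-executing from step 1 with the substitution; state before step 1: counter=7 r=(0,0) succ=(0,0) retry=(0,0))
1. B LOAD -> counter=7 r=(0,7) succ=(0,0) retry=(0,0)
2. B LOAD -> counter=7 r=(0,7) succ=(0,0) retry=(0,0)
3. A CAS -> counter=7 r=(0,7) succ=(0,0) retry=(1,0)
4. B CAS -> counter=8 r=(0,7) succ=(0,1) retry=(1,0)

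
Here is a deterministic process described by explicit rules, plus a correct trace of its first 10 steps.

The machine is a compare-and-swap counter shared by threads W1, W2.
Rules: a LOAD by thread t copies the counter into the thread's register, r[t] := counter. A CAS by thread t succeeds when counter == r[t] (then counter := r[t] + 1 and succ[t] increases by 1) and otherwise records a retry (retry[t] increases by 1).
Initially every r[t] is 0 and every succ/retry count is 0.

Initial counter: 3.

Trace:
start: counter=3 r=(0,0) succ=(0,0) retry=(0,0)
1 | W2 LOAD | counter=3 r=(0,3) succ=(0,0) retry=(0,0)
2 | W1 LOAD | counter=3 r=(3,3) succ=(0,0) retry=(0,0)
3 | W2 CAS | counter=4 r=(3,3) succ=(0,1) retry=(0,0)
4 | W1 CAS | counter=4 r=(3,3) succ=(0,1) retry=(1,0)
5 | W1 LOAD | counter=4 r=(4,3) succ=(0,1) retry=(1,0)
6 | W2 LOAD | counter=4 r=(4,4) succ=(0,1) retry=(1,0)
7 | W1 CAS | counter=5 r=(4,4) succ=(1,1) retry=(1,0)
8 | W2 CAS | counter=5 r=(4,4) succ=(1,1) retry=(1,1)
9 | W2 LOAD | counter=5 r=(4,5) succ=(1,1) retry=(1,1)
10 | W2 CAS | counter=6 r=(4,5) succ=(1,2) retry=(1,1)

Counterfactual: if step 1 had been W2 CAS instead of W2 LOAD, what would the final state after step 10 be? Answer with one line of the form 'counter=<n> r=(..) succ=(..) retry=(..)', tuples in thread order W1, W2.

counter=6 r=(4,5) succ=(2,1) retry=(0,3)

(re-executing from step 1 with the substitution; state before step 1: counter=3 r=(0,0) succ=(0,0) retry=(0,0))
1 | W2 CAS | counter=3 r=(0,0) succ=(0,0) retry=(0,1)
2 | W1 LOAD | counter=3 r=(3,0) succ=(0,0) retry=(0,1)
3 | W2 CAS | counter=3 r=(3,0) succ=(0,0) retry=(0,2)
4 | W1 CAS | counter=4 r=(3,0) succ=(1,0) retry=(0,2)
5 | W1 LOAD | counter=4 r=(4,0) succ=(1,0) retry=(0,2)
6 | W2 LOAD | counter=4 r=(4,4) succ=(1,0) retry=(0,2)
7 | W1 CAS | counter=5 r=(4,4) succ=(2,0) retry=(0,2)
8 | W2 CAS | counter=5 r=(4,4) succ=(2,0) retry=(0,3)
9 | W2 LOAD | counter=5 r=(4,5) succ=(2,0) retry=(0,3)
10 | W2 CAS | counter=6 r=(4,5) succ=(2,1) retry=(0,3)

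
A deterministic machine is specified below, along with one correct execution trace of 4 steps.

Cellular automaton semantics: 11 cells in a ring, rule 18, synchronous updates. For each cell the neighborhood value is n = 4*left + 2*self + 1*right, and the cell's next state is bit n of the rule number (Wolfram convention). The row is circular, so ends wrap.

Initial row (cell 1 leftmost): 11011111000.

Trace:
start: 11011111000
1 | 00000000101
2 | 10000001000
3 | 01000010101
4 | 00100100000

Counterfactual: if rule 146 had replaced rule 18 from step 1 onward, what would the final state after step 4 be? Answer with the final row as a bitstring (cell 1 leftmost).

00010101010

(re-executing steps 1..4 under rule 146; state before step 1: 11011111000)
1 | 00001110101
2 | 10010100000
3 | 01100010001
4 | 00010101010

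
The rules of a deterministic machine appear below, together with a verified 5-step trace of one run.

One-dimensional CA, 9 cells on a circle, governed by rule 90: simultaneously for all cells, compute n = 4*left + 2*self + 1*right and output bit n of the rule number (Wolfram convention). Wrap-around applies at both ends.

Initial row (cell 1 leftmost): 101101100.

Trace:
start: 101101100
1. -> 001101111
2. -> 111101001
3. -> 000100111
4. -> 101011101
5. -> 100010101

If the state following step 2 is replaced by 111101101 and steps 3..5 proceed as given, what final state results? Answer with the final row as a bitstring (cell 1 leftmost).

000111111

state after step 2 := 111101101
3. -> 000101101
4. -> 101001100
5. -> 000111111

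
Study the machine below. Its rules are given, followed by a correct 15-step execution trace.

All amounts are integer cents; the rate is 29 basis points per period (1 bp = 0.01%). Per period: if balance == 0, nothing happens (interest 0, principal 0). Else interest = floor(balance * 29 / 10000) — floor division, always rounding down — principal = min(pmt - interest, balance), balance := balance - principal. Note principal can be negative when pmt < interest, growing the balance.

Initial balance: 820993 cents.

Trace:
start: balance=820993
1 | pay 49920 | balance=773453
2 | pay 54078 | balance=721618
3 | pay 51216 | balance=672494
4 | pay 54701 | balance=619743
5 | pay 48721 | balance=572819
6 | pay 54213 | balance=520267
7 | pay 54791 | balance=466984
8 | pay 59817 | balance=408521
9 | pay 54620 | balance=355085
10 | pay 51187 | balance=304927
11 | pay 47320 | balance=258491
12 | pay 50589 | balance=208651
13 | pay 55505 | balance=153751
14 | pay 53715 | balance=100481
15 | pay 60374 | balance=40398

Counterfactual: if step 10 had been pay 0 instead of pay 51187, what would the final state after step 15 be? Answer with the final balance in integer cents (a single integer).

92331

(re-executing from step 10 with the substitution; state before step 10: balance=355085)
10 | pay 0 | balance=356114
11 | pay 47320 | balance=309826
12 | pay 50589 | balance=260135
13 | pay 55505 | balance=205384
14 | pay 53715 | balance=152264
15 | pay 60374 | balance=92331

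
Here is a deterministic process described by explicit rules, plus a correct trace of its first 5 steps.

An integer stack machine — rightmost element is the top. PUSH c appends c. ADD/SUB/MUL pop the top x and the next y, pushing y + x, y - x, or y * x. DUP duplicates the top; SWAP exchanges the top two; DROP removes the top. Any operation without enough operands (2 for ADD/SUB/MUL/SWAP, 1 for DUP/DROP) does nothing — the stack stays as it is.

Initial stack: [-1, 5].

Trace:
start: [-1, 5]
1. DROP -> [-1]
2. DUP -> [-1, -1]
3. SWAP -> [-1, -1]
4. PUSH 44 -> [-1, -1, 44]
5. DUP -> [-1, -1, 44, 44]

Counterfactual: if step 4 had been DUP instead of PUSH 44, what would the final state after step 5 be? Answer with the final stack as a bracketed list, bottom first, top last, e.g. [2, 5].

[-1, -1, -1, -1]

(re-executing from step 4 with the substitution; state before step 4: [-1, -1])
4. DUP -> [-1, -1, -1]
5. DUP -> [-1, -1, -1, -1]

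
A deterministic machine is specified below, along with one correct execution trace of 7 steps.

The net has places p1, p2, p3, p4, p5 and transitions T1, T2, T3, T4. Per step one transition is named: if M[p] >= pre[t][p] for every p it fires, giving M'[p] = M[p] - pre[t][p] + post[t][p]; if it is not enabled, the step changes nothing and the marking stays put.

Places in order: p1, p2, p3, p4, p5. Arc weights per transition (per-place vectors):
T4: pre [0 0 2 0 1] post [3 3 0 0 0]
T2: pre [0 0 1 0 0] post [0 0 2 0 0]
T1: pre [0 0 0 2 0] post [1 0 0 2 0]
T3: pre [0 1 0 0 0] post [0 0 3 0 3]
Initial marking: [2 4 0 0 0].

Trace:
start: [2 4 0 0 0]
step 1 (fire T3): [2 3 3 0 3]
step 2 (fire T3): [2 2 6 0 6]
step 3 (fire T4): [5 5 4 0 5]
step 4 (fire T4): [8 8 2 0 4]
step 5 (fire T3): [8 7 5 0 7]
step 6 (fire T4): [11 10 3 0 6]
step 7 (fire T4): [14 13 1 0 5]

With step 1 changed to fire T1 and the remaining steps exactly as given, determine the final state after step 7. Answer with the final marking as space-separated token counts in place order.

(re-executing from step 1 with the substitution; state before step 1: [2 4 0 0 0])
step 1 (fire T1): [2 4 0 0 0]
step 2 (fire T3): [2 3 3 0 3]
step 3 (fire T4): [5 6 1 0 2]
step 4 (fire T4): [5 6 1 0 2]
step 5 (fire T3): [5 5 4 0 5]
step 6 (fire T4): [8 8 2 0 4]
step 7 (fire T4): [11 11 0 0 3]

11 11 0 0 3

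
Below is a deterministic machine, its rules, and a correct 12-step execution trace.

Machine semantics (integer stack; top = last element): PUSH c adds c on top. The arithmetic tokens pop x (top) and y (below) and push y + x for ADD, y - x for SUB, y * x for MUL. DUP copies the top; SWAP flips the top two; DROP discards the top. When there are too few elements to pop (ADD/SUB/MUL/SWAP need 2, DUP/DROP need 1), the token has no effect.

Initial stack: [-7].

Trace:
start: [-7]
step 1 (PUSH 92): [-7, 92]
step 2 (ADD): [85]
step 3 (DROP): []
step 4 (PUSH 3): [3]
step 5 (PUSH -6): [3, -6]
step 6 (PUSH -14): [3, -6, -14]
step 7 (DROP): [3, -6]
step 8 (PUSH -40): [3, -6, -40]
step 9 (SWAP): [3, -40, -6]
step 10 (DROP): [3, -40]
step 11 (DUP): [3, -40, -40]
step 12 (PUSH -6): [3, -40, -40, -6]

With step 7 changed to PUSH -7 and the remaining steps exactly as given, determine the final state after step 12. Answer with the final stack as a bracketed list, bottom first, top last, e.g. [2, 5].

[3, -6, -14, -40, -40, -6]

(re-executing from step 7 with the substitution; state before step 7: [3, -6, -14])
step 7 (PUSH -7): [3, -6, -14, -7]
step 8 (PUSH -40): [3, -6, -14, -7, -40]
step 9 (SWAP): [3, -6, -14, -40, -7]
step 10 (DROP): [3, -6, -14, -40]
step 11 (DUP): [3, -6, -14, -40, -40]
step 12 (PUSH -6): [3, -6, -14, -40, -40, -6]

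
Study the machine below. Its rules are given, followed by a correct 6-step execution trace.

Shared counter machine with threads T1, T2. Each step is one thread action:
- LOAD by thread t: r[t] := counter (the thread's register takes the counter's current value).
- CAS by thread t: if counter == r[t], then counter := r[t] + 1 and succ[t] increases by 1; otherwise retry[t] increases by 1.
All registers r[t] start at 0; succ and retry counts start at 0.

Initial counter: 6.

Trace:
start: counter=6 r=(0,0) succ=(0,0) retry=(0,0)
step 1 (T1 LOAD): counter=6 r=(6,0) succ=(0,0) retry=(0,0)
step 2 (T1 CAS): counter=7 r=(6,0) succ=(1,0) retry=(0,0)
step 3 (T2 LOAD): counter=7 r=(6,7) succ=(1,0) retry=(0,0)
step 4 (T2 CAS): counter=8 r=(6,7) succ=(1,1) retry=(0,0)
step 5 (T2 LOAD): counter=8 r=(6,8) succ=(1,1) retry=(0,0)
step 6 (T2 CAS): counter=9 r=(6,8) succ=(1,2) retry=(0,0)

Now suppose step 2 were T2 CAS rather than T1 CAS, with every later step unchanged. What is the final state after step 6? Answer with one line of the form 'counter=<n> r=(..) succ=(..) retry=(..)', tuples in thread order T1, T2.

(re-executing from step 2 with the substitution; state before step 2: counter=6 r=(6,0) succ=(0,0) retry=(0,0))
step 2 (T2 CAS): counter=6 r=(6,0) succ=(0,0) retry=(0,1)
step 3 (T2 LOAD): counter=6 r=(6,6) succ=(0,0) retry=(0,1)
step 4 (T2 CAS): counter=7 r=(6,6) succ=(0,1) retry=(0,1)
step 5 (T2 LOAD): counter=7 r=(6,7) succ=(0,1) retry=(0,1)
step 6 (T2 CAS): counter=8 r=(6,7) succ=(0,2) retry=(0,1)

counter=8 r=(6,7) succ=(0,2) retry=(0,1)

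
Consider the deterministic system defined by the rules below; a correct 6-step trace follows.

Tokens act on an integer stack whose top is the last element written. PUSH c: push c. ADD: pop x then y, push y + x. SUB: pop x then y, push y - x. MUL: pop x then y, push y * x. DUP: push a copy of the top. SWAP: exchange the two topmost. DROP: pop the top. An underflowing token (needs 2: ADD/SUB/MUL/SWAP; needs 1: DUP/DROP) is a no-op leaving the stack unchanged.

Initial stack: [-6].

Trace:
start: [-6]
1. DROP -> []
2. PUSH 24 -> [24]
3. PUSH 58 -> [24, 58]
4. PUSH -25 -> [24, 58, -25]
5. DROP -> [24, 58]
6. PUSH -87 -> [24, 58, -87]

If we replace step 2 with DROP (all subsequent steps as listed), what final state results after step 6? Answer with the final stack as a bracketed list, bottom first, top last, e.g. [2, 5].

(re-executing from step 2 with the substitution; state before step 2: [])
2. DROP -> []
3. PUSH 58 -> [58]
4. PUSH -25 -> [58, -25]
5. DROP -> [58]
6. PUSH -87 -> [58, -87]

[58, -87]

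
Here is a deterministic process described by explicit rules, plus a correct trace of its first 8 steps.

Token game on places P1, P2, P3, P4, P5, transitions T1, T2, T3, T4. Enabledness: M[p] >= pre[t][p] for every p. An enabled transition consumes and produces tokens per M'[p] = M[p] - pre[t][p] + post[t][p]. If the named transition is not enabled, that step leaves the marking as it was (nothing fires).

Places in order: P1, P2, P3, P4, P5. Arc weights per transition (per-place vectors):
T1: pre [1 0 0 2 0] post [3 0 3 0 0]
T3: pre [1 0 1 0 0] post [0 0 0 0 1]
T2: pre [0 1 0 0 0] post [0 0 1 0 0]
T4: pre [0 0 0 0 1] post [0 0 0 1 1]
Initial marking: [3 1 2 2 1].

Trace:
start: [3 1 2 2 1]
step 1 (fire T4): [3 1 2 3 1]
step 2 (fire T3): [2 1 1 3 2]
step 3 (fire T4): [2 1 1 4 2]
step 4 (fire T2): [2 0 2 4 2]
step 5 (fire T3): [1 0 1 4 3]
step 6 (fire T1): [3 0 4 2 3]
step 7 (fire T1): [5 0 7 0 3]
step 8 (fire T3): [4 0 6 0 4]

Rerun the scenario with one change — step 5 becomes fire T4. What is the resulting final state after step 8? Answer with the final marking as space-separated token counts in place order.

5 0 7 1 3

(re-executing from step 5 with the substitution; state before step 5: [2 0 2 4 2])
step 5 (fire T4): [2 0 2 5 2]
step 6 (fire T1): [4 0 5 3 2]
step 7 (fire T1): [6 0 8 1 2]
step 8 (fire T3): [5 0 7 1 3]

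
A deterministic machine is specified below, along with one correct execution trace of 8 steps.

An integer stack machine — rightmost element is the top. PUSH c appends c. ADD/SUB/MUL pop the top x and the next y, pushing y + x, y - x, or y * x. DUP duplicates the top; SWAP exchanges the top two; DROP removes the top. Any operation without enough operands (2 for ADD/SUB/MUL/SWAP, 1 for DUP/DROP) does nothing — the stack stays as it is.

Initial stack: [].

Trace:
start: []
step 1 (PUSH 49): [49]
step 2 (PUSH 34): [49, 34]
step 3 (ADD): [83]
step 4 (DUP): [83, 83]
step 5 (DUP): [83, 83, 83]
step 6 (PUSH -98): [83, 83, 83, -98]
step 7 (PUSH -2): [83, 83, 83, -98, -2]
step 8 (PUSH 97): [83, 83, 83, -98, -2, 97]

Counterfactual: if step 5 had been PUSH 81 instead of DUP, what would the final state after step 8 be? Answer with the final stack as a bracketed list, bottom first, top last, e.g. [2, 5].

[83, 83, 81, -98, -2, 97]

(re-executing from step 5 with the substitution; state before step 5: [83, 83])
step 5 (PUSH 81): [83, 83, 81]
step 6 (PUSH -98): [83, 83, 81, -98]
step 7 (PUSH -2): [83, 83, 81, -98, -2]
step 8 (PUSH 97): [83, 83, 81, -98, -2, 97]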